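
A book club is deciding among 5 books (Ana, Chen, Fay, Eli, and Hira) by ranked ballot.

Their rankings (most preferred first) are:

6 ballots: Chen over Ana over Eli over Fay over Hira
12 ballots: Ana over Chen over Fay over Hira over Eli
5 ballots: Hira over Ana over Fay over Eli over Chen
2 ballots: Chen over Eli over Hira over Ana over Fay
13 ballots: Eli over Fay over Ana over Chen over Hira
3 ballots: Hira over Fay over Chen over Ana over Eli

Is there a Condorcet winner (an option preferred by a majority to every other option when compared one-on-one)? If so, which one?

Ana

Head-to-head results (41 voters total):
Ana vs Chen: Ana wins 30–11.
Ana vs Fay: Ana wins 25–16.
Ana vs Eli: Ana wins 26–15.
Ana vs Hira: Ana wins 31–10.
Chen vs Fay: Fay wins 21–20.
Chen vs Eli: Chen wins 23–18.
Chen vs Hira: Chen wins 33–8.
Fay vs Eli: Eli wins 21–20.
Fay vs Hira: Fay wins 31–10.
Eli vs Hira: Eli wins 21–20.
Ana beats each rival — Chen (30–11), Fay (25–16), Eli (26–15), Hira (31–10) — so Ana is the Condorcet winner.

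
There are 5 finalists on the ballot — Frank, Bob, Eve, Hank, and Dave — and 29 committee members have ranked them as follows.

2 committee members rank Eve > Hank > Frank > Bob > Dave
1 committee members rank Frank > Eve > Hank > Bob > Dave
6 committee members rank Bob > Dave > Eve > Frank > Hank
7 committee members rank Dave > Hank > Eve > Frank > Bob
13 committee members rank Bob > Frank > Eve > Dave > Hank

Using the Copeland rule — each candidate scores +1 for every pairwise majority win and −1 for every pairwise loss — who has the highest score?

Bob

Pairwise results:
  Frank vs Bob: Bob wins 19–10.
  Frank vs Eve: Eve wins 15–14.
  Frank vs Hank: Frank wins 20–9.
  Frank vs Dave: Frank wins 16–13.
  Bob vs Eve: Bob wins 19–10.
  Bob vs Hank: Bob wins 19–10.
  Bob vs Dave: Bob wins 22–7.
  Eve vs Hank: Eve wins 22–7.
  Eve vs Dave: Eve wins 16–13.
  Hank vs Dave: Dave wins 26–3.
Copeland scores (wins − losses):
  Frank: 2 − 2 = 0
  Bob: 4 − 0 = 4
  Eve: 3 − 1 = 2
  Hank: 0 − 4 = -4
  Dave: 1 − 3 = -2
Bob has the best Copeland score.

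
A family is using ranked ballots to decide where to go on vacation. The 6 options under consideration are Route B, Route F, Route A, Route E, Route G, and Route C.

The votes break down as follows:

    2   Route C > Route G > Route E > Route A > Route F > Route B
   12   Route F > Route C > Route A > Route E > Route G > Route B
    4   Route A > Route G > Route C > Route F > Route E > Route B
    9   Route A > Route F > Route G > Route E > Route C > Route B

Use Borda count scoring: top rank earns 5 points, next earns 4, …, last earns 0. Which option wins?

Route F

Borda scores:
  Route B: 2·0 + 12·0 + 4·0 + 9·0 = 0
  Route F: 2·1 + 12·5 + 4·2 + 9·4 = 106
  Route A: 2·2 + 12·3 + 4·5 + 9·5 = 105
  Route E: 2·3 + 12·2 + 4·1 + 9·2 = 52
  Route G: 2·4 + 12·1 + 4·4 + 9·3 = 63
  Route C: 2·5 + 12·4 + 4·3 + 9·1 = 79
Route F has the highest total.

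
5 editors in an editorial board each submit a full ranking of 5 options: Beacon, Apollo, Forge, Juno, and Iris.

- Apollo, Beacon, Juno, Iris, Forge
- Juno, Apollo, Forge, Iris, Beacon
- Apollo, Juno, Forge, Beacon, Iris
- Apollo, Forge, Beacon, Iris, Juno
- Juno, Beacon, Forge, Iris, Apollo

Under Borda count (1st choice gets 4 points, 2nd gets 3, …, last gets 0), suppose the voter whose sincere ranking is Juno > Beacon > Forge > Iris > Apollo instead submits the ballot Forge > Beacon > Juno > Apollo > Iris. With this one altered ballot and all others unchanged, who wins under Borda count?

Borda totals with the altered ballot: Beacon 9, Apollo 16, Forge 11, Juno 11, Iris 3.
The winner is unchanged: still Apollo.

Apollo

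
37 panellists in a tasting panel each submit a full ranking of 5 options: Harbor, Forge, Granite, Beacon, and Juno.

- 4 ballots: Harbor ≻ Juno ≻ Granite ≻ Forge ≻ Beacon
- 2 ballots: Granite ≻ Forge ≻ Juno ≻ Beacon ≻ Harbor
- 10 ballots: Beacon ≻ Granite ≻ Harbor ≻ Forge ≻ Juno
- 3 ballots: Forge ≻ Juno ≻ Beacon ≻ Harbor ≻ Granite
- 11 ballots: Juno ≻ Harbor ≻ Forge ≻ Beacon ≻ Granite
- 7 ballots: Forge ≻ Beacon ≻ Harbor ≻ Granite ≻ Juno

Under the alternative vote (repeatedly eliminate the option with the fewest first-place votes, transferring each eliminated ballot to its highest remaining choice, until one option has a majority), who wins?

Forge

Round 1: Juno 11, Forge 10, Beacon 10, Harbor 4, Granite 2. Granite has the fewest and is eliminated.
Round 2: Forge 12, Juno 11, Beacon 10, Harbor 4. Harbor has the fewest and is eliminated.
Round 3: Juno 15, Forge 12, Beacon 10. Beacon has the fewest and is eliminated.
Round 4: Forge 22, Juno 15. Forge has a majority.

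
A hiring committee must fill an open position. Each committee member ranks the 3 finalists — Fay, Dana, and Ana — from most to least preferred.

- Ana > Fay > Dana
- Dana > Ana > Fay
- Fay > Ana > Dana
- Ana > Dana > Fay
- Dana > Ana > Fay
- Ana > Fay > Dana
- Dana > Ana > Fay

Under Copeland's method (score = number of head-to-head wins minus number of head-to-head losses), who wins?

Pairwise results:
  Fay vs Dana: Dana wins 4–3.
  Fay vs Ana: Ana wins 6–1.
  Dana vs Ana: Ana wins 4–3.
Copeland scores (wins − losses):
  Fay: 0 − 2 = -2
  Dana: 1 − 1 = 0
  Ana: 2 − 0 = 2
Ana has the best Copeland score.

Ana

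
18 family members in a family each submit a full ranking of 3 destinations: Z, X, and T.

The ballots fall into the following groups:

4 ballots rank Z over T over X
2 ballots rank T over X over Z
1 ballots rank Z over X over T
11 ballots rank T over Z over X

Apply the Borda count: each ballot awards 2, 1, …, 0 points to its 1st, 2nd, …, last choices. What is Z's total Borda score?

21

Borda scores:
  Z: 4·2 + 2·0 + 2 + 11·1 = 21
  X: 4·0 + 2·1 + 1 + 11·0 = 3
  T: 4·1 + 2·2 + 0 + 11·2 = 30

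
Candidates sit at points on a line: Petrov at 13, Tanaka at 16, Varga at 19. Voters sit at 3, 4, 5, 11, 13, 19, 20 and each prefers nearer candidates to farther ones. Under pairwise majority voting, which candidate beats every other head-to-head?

Petrov

With single-peaked preferences on a line, the Condorcet winner is the candidate closest to the median voter.
The median voter (position 11) is closest to Petrov at 13.
Check: Petrov vs Tanaka — voters closer to Petrov: 5 of 7.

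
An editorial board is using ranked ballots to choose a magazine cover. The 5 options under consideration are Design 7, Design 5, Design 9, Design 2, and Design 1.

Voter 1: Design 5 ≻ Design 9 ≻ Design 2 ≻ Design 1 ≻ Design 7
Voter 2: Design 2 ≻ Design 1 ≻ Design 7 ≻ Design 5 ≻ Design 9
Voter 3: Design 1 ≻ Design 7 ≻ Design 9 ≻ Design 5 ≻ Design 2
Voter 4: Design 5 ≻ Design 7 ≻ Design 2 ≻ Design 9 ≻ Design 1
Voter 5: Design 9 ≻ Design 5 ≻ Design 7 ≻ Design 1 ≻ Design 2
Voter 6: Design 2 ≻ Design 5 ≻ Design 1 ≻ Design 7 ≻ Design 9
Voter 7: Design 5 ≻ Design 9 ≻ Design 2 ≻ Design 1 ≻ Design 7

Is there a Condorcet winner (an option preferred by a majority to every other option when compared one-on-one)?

Head-to-head results (7 voters total):
Design 7 vs Design 5: Design 5 wins 5–2.
Design 7 vs Design 9: Design 7 wins 4–3.
Design 7 vs Design 2: Design 2 wins 4–3.
Design 7 vs Design 1: Design 1 wins 5–2.
Design 5 vs Design 9: Design 5 wins 5–2.
Design 5 vs Design 2: Design 5 wins 5–2.
Design 5 vs Design 1: Design 5 wins 5–2.
Design 9 vs Design 2: Design 9 wins 4–3.
Design 9 vs Design 1: Design 9 wins 4–3.
Design 2 vs Design 1: Design 2 wins 5–2.
Design 5 beats each rival — Design 7 (5–2), Design 9 (5–2), Design 2 (5–2), Design 1 (5–2) — so Design 5 is the Condorcet winner.

Yes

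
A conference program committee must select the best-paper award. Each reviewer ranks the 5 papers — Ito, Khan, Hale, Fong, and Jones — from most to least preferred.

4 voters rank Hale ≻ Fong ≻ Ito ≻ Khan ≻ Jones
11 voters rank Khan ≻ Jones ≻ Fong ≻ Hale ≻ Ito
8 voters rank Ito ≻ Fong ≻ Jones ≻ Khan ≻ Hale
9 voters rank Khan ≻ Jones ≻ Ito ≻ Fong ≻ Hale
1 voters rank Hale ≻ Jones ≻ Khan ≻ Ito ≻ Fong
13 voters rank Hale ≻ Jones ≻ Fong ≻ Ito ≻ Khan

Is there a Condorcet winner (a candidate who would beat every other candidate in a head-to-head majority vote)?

No

Head-to-head results (46 voters total):
Ito vs Khan: Ito wins 25–21.
Ito vs Hale: Hale wins 29–17.
Ito vs Fong: Fong wins 28–18.
Ito vs Jones: Jones wins 34–12.
Khan vs Hale: Khan wins 28–18.
Khan vs Fong: Fong wins 25–21.
Khan vs Jones: Khan wins 24–22.
Hale vs Fong: Fong wins 28–18.
Hale vs Jones: Jones wins 28–18.
Fong vs Jones: Jones wins 34–12.
No candidate beats all others: Ito beats Khan beats Hale beats Ito, a majority cycle.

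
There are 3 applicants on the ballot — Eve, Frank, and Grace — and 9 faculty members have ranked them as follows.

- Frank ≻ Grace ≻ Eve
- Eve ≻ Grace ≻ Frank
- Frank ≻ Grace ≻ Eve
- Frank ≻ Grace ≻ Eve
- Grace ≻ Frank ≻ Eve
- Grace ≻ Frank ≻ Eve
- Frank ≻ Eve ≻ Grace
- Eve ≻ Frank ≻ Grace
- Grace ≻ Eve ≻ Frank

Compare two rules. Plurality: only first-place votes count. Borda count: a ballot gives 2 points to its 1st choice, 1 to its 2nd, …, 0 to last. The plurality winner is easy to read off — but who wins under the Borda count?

Frank

Plurality first-place counts: Eve 2, Frank 4, Grace 3 → Frank.
Borda totals: Eve 6, Frank 11, Grace 10 → Frank.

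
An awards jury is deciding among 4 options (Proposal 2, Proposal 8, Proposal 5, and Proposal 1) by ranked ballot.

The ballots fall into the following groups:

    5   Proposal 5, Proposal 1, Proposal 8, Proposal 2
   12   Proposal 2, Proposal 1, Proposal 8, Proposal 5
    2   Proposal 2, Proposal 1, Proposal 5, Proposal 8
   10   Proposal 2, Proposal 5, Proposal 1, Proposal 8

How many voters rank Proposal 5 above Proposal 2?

5

Ballots ranking Proposal 5 above Proposal 2: 5.
Ballots ranking Proposal 2 above Proposal 5: 12+2+10 = 24.
So 5 of 29 voters prefer Proposal 5 to Proposal 2.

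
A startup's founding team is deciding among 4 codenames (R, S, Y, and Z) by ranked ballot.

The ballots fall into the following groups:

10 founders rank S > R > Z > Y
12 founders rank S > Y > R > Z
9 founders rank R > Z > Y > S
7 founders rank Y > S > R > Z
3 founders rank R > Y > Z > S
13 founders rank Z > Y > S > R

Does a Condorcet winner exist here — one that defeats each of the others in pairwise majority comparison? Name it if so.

Head-to-head results (54 voters total):
R vs S: S wins 42–12.
R vs Y: Y wins 32–22.
R vs Z: R wins 41–13.
S vs Y: Y wins 32–22.
S vs Z: S wins 29–25.
Y vs Z: Z wins 32–22.
No candidate beats all others: R beats Z beats Y beats R, a majority cycle.

There is no Condorcet winner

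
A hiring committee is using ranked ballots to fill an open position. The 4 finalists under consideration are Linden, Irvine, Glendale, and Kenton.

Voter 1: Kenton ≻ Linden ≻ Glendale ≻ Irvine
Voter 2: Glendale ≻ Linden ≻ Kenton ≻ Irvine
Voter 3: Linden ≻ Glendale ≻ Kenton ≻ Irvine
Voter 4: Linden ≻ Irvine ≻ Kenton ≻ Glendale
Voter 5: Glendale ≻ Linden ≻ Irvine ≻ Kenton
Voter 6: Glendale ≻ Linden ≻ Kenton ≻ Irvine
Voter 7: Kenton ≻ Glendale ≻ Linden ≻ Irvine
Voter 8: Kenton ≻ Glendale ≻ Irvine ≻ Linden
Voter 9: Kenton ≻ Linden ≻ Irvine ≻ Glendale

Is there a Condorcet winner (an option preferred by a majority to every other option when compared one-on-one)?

No

Head-to-head results (9 voters total):
Linden vs Irvine: Linden wins 8–1.
Linden vs Glendale: Glendale wins 5–4.
Linden vs Kenton: Linden wins 5–4.
Irvine vs Glendale: Glendale wins 7–2.
Irvine vs Kenton: Kenton wins 7–2.
Glendale vs Kenton: Kenton wins 5–4.
No candidate beats all others: Linden beats Kenton beats Glendale beats Linden, a majority cycle.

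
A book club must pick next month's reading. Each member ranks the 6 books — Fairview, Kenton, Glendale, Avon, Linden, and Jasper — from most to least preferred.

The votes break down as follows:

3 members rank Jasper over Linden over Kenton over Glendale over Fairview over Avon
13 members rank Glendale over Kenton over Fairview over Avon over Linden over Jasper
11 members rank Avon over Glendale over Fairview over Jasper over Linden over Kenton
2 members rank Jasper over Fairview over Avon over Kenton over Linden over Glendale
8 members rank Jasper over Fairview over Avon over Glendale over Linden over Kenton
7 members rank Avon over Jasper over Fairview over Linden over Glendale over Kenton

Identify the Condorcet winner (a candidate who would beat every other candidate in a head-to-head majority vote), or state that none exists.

Head-to-head results (44 voters total):
Fairview vs Kenton: Fairview wins 28–16.
Fairview vs Glendale: Glendale wins 27–17.
Fairview vs Avon: Fairview wins 26–18.
Fairview vs Linden: Fairview wins 41–3.
Fairview vs Jasper: Fairview wins 24–20.
Kenton vs Glendale: Glendale wins 39–5.
Kenton vs Avon: Avon wins 28–16.
Kenton vs Linden: Linden wins 29–15.
Kenton vs Jasper: Jasper wins 31–13.
Glendale vs Avon: Avon wins 28–16.
Glendale vs Linden: Glendale wins 32–12.
Glendale vs Jasper: Glendale wins 24–20.
Avon vs Linden: Avon wins 41–3.
Avon vs Jasper: Avon wins 31–13.
Linden vs Jasper: Jasper wins 31–13.
No candidate beats all others: Fairview beats Avon beats Glendale beats Fairview, a majority cycle.

No Condorcet winner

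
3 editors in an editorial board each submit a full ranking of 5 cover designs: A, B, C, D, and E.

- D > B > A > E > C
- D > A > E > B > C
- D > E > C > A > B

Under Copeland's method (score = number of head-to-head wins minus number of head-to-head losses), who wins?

Pairwise results:
  A vs B: A wins 2–1.
  A vs C: A wins 2–1.
  A vs D: D wins 3–0.
  A vs E: A wins 2–1.
  B vs C: B wins 2–1.
  B vs D: D wins 3–0.
  B vs E: E wins 2–1.
  C vs D: D wins 3–0.
  C vs E: E wins 3–0.
  D vs E: D wins 3–0.
Copeland scores (wins − losses):
  A: 3 − 1 = 2
  B: 1 − 3 = -2
  C: 0 − 4 = -4
  D: 4 − 0 = 4
  E: 2 − 2 = 0
D has the best Copeland score.

D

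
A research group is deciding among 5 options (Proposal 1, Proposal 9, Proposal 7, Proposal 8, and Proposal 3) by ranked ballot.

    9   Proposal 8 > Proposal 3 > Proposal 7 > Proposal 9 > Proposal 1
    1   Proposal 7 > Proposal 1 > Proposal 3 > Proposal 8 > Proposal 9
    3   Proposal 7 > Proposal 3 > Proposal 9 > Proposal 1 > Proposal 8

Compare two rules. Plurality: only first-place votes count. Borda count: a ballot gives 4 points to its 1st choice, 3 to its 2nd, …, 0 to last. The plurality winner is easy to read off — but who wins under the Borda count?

Plurality first-place counts: Proposal 1 0, Proposal 9 0, Proposal 7 4, Proposal 8 9, Proposal 3 0 → Proposal 8.
Borda totals: Proposal 1 6, Proposal 9 15, Proposal 7 34, Proposal 8 37, Proposal 3 38 → Proposal 3.

Proposal 3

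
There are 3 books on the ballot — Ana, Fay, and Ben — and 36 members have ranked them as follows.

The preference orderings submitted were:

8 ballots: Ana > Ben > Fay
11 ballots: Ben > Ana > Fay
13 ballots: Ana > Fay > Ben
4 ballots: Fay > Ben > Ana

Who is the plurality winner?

First-place vote totals:
  Ana: 21
  Fay: 4
  Ben: 11
Ana has the most first-place votes.

Ana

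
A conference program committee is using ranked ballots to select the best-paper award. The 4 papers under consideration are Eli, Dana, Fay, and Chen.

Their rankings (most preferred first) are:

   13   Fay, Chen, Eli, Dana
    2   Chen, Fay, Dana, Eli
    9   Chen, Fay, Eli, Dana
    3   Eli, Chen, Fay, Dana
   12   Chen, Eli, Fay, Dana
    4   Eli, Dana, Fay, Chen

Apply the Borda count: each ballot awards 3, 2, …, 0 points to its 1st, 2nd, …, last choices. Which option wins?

Chen

Borda scores:
  Eli: 13·1 + 2·0 + 9·1 + 3·3 + 12·2 + 4·3 = 67
  Dana: 13·0 + 2·1 + 9·0 + 3·0 + 12·0 + 4·2 = 10
  Fay: 13·3 + 2·2 + 9·2 + 3·1 + 12·1 + 4·1 = 80
  Chen: 13·2 + 2·3 + 9·3 + 3·2 + 12·3 + 4·0 = 101
Chen has the highest total.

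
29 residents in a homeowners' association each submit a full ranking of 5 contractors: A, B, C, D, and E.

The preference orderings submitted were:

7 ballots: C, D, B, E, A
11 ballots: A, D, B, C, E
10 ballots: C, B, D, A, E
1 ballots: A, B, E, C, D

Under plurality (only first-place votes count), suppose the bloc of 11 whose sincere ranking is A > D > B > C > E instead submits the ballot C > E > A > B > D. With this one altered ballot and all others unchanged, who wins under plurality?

C

First-place totals with the altered ballot: A 1, B 0, C 28, D 0, E 0.
The winner is unchanged: still C.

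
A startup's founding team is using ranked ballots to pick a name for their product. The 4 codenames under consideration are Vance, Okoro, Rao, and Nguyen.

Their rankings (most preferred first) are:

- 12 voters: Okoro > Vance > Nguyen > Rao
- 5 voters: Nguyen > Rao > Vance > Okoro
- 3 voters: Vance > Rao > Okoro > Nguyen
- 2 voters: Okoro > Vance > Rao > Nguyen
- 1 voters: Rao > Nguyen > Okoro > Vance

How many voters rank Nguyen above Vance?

6

Ballots ranking Nguyen above Vance: 5+1 = 6.
Ballots ranking Vance above Nguyen: 12+3+2 = 17.
So 6 of 23 voters prefer Nguyen to Vance.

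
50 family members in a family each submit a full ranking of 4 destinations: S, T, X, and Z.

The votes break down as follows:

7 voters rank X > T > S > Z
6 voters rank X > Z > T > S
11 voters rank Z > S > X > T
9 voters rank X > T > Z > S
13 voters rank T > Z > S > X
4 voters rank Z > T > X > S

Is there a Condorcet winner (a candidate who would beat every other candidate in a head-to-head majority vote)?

Head-to-head results (50 voters total):
S vs T: T wins 39–11.
S vs X: X wins 26–24.
S vs Z: Z wins 43–7.
T vs X: X wins 33–17.
T vs Z: T wins 29–21.
X vs Z: Z wins 28–22.
No candidate beats all others: T beats Z beats X beats T, a majority cycle.

No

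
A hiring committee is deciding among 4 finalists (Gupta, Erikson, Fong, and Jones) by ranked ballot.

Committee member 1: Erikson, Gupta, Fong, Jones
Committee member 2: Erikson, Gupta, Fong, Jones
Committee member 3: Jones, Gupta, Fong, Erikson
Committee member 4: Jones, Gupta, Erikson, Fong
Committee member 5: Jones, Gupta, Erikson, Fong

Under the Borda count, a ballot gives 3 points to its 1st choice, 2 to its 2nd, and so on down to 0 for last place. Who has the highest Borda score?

Gupta

Borda scores:
  Gupta: 2 + 2 + 2 + 2 + 2 = 10
  Erikson: 3 + 3 + 0 + 1 + 1 = 8
  Fong: 1 + 1 + 1 + 0 + 0 = 3
  Jones: 0 + 0 + 3 + 3 + 3 = 9
Gupta has the highest total.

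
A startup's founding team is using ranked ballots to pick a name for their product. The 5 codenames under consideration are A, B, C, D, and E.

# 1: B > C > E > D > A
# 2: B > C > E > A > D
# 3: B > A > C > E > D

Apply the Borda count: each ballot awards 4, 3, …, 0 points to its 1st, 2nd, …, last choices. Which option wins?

B

Borda scores:
  A: 0 + 1 + 3 = 4
  B: 4 + 4 + 4 = 12
  C: 3 + 3 + 2 = 8
  D: 1 + 0 + 0 = 1
  E: 2 + 2 + 1 = 5
B has the highest total.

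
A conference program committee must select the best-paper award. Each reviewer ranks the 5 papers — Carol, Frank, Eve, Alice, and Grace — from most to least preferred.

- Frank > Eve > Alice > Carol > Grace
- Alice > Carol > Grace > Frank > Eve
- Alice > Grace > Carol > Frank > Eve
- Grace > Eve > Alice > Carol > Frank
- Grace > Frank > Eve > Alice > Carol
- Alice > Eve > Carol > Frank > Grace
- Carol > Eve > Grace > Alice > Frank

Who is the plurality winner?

Alice

First-place vote totals:
  Carol: 1
  Frank: 1
  Eve: 0
  Alice: 3
  Grace: 2
Alice has the most first-place votes.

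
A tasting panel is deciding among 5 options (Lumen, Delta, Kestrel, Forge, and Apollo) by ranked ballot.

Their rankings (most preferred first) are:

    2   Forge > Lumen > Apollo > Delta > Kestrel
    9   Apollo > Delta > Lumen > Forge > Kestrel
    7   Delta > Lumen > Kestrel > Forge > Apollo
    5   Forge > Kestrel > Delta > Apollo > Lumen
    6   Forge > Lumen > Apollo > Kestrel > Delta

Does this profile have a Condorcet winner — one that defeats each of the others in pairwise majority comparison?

Head-to-head results (29 voters total):
Lumen vs Delta: Delta wins 21–8.
Lumen vs Kestrel: Lumen wins 24–5.
Lumen vs Forge: Lumen wins 16–13.
Lumen vs Apollo: Lumen wins 15–14.
Delta vs Kestrel: Delta wins 18–11.
Delta vs Forge: Delta wins 16–13.
Delta vs Apollo: Apollo wins 17–12.
Kestrel vs Forge: Forge wins 22–7.
Kestrel vs Apollo: Apollo wins 17–12.
Forge vs Apollo: Forge wins 20–9.
No candidate beats all others: Lumen beats Apollo beats Delta beats Lumen, a majority cycle.

No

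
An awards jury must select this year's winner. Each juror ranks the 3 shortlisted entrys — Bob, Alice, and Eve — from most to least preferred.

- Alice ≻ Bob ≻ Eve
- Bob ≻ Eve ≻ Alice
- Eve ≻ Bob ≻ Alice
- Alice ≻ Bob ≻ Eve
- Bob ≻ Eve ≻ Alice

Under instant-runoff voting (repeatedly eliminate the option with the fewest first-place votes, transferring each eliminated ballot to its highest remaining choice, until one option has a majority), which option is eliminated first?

Eve

Round 1: Bob 2, Alice 2, Eve 1. Eve has the fewest and is eliminated.
Round 2: Bob 3, Alice 2. Bob has a majority.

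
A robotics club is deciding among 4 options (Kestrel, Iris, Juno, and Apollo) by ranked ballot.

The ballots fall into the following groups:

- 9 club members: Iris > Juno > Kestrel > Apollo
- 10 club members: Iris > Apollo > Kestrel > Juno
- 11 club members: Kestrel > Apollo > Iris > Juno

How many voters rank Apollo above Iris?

11

Ballots ranking Apollo above Iris: 11.
Ballots ranking Iris above Apollo: 9+10 = 19.
So 11 of 30 voters prefer Apollo to Iris.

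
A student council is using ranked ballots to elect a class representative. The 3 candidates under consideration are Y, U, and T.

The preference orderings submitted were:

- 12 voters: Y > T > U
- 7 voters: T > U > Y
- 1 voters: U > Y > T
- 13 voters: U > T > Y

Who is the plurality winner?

First-place vote totals:
  Y: 12
  U: 14
  T: 7
U has the most first-place votes.

U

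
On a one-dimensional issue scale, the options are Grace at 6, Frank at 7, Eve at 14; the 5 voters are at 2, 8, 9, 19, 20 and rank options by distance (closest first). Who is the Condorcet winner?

With single-peaked preferences on a line, the Condorcet winner is the candidate closest to the median voter.
The median voter (position 9) is closest to Frank at 7.
Check: Frank vs Eve — voters closer to Frank: 3 of 5.

Frank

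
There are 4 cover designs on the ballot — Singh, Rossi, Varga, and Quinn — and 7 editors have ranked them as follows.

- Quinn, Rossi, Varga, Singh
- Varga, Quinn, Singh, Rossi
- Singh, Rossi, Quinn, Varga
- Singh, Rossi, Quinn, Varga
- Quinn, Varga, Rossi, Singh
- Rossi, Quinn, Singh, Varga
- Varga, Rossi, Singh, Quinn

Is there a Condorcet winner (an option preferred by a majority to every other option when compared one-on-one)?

Head-to-head results (7 voters total):
Singh vs Rossi: Rossi wins 4–3.
Singh vs Varga: Varga wins 4–3.
Singh vs Quinn: Quinn wins 4–3.
Rossi vs Varga: Rossi wins 4–3.
Rossi vs Quinn: Rossi wins 4–3.
Varga vs Quinn: Quinn wins 5–2.
Rossi beats each rival — Singh (4–3), Varga (4–3), Quinn (4–3) — so Rossi is the Condorcet winner.

Yes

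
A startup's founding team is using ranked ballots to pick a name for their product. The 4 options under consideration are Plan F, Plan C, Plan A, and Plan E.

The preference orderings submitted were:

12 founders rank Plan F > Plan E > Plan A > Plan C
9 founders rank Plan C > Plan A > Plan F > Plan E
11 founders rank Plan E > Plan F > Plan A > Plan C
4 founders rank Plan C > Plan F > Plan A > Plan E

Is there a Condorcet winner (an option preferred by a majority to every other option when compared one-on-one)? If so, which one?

Head-to-head results (36 voters total):
Plan F vs Plan C: Plan F wins 23–13.
Plan F vs Plan A: Plan F wins 27–9.
Plan F vs Plan E: Plan F wins 25–11.
Plan C vs Plan A: Plan A wins 23–13.
Plan C vs Plan E: Plan E wins 23–13.
Plan A vs Plan E: Plan E wins 23–13.
Plan F beats each rival — Plan C (23–13), Plan A (27–9), Plan E (25–11) — so Plan F is the Condorcet winner.

Plan F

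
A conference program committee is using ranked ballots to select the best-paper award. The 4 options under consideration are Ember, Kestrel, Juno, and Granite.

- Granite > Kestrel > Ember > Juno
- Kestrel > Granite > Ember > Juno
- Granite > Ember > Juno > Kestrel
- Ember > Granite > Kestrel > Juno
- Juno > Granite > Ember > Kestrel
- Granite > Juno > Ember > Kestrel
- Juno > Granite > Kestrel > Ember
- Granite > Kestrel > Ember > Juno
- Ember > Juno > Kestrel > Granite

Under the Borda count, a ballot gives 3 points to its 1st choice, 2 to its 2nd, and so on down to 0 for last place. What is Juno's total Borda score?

Borda scores:
  Ember: 1 + 1 + 2 + 3 + 1 + 1 + 0 + 1 + 3 = 13
  Kestrel: 2 + 3 + 0 + 1 + 0 + 0 + 1 + 2 + 1 = 10
  Juno: 0 + 0 + 1 + 0 + 3 + 2 + 3 + 0 + 2 = 11
  Granite: 3 + 2 + 3 + 2 + 2 + 3 + 2 + 3 + 0 = 20

11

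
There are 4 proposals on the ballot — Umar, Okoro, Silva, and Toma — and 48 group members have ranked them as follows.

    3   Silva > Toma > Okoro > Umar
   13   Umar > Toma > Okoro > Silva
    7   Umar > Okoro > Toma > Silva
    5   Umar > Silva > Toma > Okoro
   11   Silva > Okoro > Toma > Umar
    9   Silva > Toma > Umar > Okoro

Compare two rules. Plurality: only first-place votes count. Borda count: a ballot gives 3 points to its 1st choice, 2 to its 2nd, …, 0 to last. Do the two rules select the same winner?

Plurality first-place counts: Umar 25, Okoro 0, Silva 23, Toma 0 → Umar.
Borda totals: Umar 84, Okoro 52, Silva 79, Toma 73 → Umar.
The two rules agree on Umar.

Yes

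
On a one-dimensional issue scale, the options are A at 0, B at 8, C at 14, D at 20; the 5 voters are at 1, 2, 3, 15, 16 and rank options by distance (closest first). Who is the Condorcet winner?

With single-peaked preferences on a line, the Condorcet winner is the candidate closest to the median voter.
The median voter (position 3) is closest to A at 0.
Check: A vs D — voters closer to A: 3 of 5.

A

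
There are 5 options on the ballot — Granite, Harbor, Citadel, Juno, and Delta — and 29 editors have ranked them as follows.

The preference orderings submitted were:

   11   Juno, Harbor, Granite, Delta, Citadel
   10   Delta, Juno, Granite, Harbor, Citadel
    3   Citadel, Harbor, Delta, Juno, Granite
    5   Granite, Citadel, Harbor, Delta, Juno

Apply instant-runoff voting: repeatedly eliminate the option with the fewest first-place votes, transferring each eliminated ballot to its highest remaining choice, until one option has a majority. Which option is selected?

Round 1: Juno 11, Delta 10, Granite 5, Citadel 3, Harbor 0. Harbor has the fewest and is eliminated.
Round 2: Juno 11, Delta 10, Granite 5, Citadel 3. Citadel has the fewest and is eliminated.
Round 3: Delta 13, Juno 11, Granite 5. Granite has the fewest and is eliminated.
Round 4: Delta 18, Juno 11. Delta has a majority.

Delta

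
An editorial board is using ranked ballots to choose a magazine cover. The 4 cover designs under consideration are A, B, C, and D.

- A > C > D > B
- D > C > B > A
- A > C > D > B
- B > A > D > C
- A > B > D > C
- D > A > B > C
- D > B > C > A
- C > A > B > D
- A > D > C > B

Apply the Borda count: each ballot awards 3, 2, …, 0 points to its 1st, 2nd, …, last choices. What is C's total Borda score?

Borda scores:
  A: 3 + 0 + 3 + 2 + 3 + 2 + 0 + 2 + 3 = 18
  B: 0 + 1 + 0 + 3 + 2 + 1 + 2 + 1 + 0 = 10
  C: 2 + 2 + 2 + 0 + 0 + 0 + 1 + 3 + 1 = 11
  D: 1 + 3 + 1 + 1 + 1 + 3 + 3 + 0 + 2 = 15

11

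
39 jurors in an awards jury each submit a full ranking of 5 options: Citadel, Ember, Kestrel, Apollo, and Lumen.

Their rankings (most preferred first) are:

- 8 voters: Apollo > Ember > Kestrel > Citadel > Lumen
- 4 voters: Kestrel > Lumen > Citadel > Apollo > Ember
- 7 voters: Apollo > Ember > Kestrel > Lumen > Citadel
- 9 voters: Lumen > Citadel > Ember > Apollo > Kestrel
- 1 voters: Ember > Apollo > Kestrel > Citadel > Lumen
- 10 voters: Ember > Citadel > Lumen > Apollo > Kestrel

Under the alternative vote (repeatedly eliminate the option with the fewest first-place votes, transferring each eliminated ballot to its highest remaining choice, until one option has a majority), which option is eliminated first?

Citadel

Round 1: Apollo 15, Ember 11, Lumen 9, Kestrel 4, Citadel 0. Citadel has the fewest and is eliminated.
Round 2: Apollo 15, Ember 11, Lumen 9, Kestrel 4. Kestrel has the fewest and is eliminated.
Round 3: Apollo 15, Lumen 13, Ember 11. Ember has the fewest and is eliminated.
Round 4: Lumen 23, Apollo 16. Lumen has a majority.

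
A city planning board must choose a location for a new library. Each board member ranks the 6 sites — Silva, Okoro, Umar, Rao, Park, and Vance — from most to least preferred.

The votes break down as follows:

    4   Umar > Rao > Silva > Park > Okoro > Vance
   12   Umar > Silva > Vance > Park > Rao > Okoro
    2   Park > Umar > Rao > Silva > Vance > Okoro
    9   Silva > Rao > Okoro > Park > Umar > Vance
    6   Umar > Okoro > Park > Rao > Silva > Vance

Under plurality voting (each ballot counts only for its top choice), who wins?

First-place vote totals:
  Silva: 9
  Okoro: 0
  Umar: 22
  Rao: 0
  Park: 2
  Vance: 0
Umar has the most first-place votes.

Umar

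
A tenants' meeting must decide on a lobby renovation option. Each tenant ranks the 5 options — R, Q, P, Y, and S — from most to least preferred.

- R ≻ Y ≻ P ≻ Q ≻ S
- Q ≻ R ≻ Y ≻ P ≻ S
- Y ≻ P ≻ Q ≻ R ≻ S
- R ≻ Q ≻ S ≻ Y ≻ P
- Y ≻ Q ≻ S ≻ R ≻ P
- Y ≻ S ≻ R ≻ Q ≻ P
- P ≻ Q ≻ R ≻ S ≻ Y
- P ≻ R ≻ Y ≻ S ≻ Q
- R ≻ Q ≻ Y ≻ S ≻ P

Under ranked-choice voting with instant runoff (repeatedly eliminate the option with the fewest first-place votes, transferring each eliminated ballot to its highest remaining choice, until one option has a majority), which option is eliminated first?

S

Round 1: R 3, Y 3, P 2, Q 1, S 0. S has the fewest and is eliminated.
Round 2: R 3, Y 3, P 2, Q 1. Q has the fewest and is eliminated.
Round 3: R 4, Y 3, P 2. P has the fewest and is eliminated.
Round 4: R 6, Y 3. R has a majority.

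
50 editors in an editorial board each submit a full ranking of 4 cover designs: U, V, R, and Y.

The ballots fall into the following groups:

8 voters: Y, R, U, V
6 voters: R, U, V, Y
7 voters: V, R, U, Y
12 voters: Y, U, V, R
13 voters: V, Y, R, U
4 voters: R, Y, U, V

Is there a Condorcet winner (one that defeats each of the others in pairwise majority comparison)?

No

Head-to-head results (50 voters total):
U vs V: U wins 30–20.
U vs R: R wins 38–12.
U vs Y: Y wins 37–13.
V vs R: V wins 32–18.
V vs Y: V wins 26–24.
R vs Y: Y wins 33–17.
No candidate beats all others: U beats V beats R beats U, a majority cycle.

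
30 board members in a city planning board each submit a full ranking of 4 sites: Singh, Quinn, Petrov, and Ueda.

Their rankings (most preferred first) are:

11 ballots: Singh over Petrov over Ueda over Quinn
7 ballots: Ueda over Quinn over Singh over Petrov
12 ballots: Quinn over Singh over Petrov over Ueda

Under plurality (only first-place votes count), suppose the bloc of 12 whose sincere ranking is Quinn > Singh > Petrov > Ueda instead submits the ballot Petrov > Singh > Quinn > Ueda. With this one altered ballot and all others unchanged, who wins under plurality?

First-place totals with the altered ballot: Singh 11, Quinn 0, Petrov 12, Ueda 7.
The switch changes the winner from Quinn to Petrov.

Petrov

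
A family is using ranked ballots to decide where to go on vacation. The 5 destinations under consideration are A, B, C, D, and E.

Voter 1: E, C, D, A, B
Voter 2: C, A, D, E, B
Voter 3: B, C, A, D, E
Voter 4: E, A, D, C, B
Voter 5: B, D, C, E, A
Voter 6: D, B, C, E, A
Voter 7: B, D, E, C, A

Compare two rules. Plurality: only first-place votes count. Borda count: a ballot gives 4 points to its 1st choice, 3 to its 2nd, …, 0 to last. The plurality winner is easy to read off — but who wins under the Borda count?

D

Plurality first-place counts: A 0, B 3, C 1, D 1, E 2 → B.
Borda totals: A 9, B 15, C 16, D 17, E 13 → D.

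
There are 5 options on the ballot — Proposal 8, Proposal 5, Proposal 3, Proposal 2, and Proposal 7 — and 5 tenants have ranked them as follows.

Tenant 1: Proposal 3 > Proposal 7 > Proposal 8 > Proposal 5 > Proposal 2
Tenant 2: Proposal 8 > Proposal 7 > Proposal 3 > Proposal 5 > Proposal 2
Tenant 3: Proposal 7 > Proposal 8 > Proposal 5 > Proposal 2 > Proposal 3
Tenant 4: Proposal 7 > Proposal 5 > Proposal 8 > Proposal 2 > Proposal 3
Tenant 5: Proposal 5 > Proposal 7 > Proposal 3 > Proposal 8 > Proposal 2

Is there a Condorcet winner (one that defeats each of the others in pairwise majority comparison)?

Head-to-head results (5 voters total):
Proposal 8 vs Proposal 5: Proposal 8 wins 3–2.
Proposal 8 vs Proposal 3: Proposal 8 wins 3–2.
Proposal 8 vs Proposal 2: Proposal 8 wins 5–0.
Proposal 8 vs Proposal 7: Proposal 7 wins 4–1.
Proposal 5 vs Proposal 3: Proposal 5 wins 3–2.
Proposal 5 vs Proposal 2: Proposal 5 wins 5–0.
Proposal 5 vs Proposal 7: Proposal 7 wins 4–1.
Proposal 3 vs Proposal 2: Proposal 3 wins 3–2.
Proposal 3 vs Proposal 7: Proposal 7 wins 4–1.
Proposal 2 vs Proposal 7: Proposal 7 wins 5–0.
Proposal 7 beats each rival — Proposal 8 (4–1), Proposal 5 (4–1), Proposal 3 (4–1), Proposal 2 (5–0) — so Proposal 7 is the Condorcet winner.

Yes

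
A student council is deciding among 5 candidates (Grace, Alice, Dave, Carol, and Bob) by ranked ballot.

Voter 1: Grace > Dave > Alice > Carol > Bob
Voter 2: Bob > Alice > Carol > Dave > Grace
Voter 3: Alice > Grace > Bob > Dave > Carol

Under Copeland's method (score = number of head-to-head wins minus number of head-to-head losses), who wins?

Pairwise results:
  Grace vs Alice: Alice wins 2–1.
  Grace vs Dave: Grace wins 2–1.
  Grace vs Carol: Grace wins 2–1.
  Grace vs Bob: Grace wins 2–1.
  Alice vs Dave: Alice wins 2–1.
  Alice vs Carol: Alice wins 3–0.
  Alice vs Bob: Alice wins 2–1.
  Dave vs Carol: Dave wins 2–1.
  Dave vs Bob: Bob wins 2–1.
  Carol vs Bob: Bob wins 2–1.
Copeland scores (wins − losses):
  Grace: 3 − 1 = 2
  Alice: 4 − 0 = 4
  Dave: 1 − 3 = -2
  Carol: 0 − 4 = -4
  Bob: 2 − 2 = 0
Alice has the best Copeland score.

Alice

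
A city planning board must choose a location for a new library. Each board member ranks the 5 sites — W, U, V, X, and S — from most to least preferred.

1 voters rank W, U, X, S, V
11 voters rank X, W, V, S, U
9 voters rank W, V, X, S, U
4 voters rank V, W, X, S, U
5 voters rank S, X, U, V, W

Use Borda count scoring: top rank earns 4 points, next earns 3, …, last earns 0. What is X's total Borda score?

Borda scores:
  W: 4 + 11·3 + 9·4 + 4·3 + 5·0 = 85
  U: 3 + 11·0 + 9·0 + 4·0 + 5·2 = 13
  V: 0 + 11·2 + 9·3 + 4·4 + 5·1 = 70
  X: 2 + 11·4 + 9·2 + 4·2 + 5·3 = 87
  S: 1 + 11·1 + 9·1 + 4·1 + 5·4 = 45

87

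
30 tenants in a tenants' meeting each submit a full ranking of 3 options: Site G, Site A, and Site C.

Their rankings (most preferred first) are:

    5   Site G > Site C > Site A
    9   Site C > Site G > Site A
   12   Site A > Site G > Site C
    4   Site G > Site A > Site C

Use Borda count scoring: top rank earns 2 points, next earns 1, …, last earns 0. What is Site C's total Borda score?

Borda scores:
  Site G: 5·2 + 9·1 + 12·1 + 4·2 = 39
  Site A: 5·0 + 9·0 + 12·2 + 4·1 = 28
  Site C: 5·1 + 9·2 + 12·0 + 4·0 = 23

23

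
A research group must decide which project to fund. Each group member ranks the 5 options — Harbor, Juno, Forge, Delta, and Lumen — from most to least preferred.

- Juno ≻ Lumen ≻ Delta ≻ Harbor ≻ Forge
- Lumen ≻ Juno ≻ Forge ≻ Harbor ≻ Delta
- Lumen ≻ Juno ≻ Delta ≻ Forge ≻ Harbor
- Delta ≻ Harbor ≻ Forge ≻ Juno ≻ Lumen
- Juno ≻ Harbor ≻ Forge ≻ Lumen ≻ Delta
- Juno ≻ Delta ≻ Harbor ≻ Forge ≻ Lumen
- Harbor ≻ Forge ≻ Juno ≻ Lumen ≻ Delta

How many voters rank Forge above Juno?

2

Ballots ranking Forge above Juno: 2.
Ballots ranking Juno above Forge: 5.
So 2 of 7 voters prefer Forge to Juno.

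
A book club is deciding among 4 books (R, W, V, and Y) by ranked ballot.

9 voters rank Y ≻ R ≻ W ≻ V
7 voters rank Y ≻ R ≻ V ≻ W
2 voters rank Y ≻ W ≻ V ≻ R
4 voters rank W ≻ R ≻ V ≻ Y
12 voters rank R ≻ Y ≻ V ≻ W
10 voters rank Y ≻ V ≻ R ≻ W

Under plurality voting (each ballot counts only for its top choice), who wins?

First-place vote totals:
  R: 12
  W: 4
  V: 0
  Y: 28
Y has the most first-place votes.

Y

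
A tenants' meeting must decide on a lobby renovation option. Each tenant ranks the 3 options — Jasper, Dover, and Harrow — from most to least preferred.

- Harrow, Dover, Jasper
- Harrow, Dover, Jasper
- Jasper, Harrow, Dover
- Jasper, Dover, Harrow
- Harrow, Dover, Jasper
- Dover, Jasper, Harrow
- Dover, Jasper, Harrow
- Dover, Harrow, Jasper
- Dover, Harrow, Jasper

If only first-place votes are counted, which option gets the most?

First-place vote totals:
  Jasper: 2
  Dover: 4
  Harrow: 3
Dover has the most first-place votes.

Dover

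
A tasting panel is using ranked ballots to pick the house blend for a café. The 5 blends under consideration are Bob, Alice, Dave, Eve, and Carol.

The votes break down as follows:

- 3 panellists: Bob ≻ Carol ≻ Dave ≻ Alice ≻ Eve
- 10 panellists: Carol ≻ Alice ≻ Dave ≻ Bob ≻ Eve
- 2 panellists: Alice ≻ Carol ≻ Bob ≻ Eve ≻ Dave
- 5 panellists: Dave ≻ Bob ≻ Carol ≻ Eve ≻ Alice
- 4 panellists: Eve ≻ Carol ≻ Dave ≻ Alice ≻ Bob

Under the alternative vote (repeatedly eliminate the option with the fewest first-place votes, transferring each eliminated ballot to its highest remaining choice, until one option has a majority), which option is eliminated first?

Alice

Round 1: Carol 10, Dave 5, Eve 4, Bob 3, Alice 2. Alice has the fewest and is eliminated.
Round 2: Carol 12, Dave 5, Eve 4, Bob 3. Bob has the fewest and is eliminated.
Round 3: Carol 15, Dave 5, Eve 4. Carol has a majority.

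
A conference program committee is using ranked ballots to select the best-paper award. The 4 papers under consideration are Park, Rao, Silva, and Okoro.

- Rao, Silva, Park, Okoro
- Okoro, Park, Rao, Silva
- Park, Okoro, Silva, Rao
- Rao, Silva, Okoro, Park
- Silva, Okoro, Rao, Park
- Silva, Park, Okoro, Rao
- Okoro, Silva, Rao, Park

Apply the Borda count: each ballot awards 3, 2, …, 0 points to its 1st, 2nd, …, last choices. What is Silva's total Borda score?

13

Borda scores:
  Park: 1 + 2 + 3 + 0 + 0 + 2 + 0 = 8
  Rao: 3 + 1 + 0 + 3 + 1 + 0 + 1 = 9
  Silva: 2 + 0 + 1 + 2 + 3 + 3 + 2 = 13
  Okoro: 0 + 3 + 2 + 1 + 2 + 1 + 3 = 12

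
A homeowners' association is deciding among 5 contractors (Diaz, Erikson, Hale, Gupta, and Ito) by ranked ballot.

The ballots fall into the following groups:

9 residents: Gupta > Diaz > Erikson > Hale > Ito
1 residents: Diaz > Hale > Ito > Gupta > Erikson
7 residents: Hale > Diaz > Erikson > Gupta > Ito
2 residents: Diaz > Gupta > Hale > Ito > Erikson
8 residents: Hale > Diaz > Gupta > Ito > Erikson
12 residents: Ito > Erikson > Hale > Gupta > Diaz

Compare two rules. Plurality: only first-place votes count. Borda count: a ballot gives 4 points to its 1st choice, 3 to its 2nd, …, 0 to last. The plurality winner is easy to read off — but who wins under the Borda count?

Plurality first-place counts: Diaz 3, Erikson 0, Hale 15, Gupta 9, Ito 12 → Hale.
Borda totals: Diaz 84, Erikson 68, Hale 100, Gupta 78, Ito 60 → Hale.

Hale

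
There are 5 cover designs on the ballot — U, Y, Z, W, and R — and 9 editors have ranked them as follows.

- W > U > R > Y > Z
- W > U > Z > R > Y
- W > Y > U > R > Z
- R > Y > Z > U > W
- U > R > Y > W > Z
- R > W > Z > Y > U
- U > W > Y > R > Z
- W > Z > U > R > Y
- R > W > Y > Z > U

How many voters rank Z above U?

Ballots ranking Z above U: 4.
Ballots ranking U above Z: 5.
So 4 of 9 voters prefer Z to U.

4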